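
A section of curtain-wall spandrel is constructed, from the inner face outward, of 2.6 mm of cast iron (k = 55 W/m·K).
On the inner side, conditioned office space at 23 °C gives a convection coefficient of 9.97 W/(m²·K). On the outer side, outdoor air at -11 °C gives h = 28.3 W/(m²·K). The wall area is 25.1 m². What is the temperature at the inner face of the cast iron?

Using the resistance-network approach (series):
R_inner film = 1/(h_i·A) = 1/(9.97×25.1) = 0.003996 K/W
R_cast iron = L/(kA) = 0.0026/(55×25.1) = 1.883×10^-6 K/W
R_outer film = 1/(h_o·A) = 1/(28.3×25.1) = 0.001408 K/W
R_total = 0.005406 K/W;  Q = ΔT/R_total = 34/0.005406 = 6290 W
T_interface = T_inner − Q·ΣR(inner→interface) = 23 − 6290×0.003996

T ≈ -2.13 °C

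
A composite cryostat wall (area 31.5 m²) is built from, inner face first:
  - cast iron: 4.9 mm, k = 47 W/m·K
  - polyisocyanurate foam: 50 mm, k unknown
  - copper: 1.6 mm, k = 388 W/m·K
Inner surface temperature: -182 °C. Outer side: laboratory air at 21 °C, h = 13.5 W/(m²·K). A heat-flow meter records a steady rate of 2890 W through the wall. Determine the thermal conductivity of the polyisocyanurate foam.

Treating each layer as a thermal resistance in series:
R_cast iron = L/(kA) = 0.0049/(47×31.5) = 3.31×10^-6 K/W
R_copper = L/(kA) = 0.0016/(388×31.5) = 1.309×10^-7 K/W
R_outer film = 1/(h_o·A) = 1/(13.5×31.5) = 0.002352 K/W
Sum of known resistances R_other = 0.002355 K/W
Total R = ΔT/Q = 203/2890 = 0.07024 K/W
R_polyisocyanurate foam = R_total − R_other = 0.06789 K/W
k = L/(R·A) = 0.05/(0.06789×31.5)

k ≈ 0.0234 W/(m·K)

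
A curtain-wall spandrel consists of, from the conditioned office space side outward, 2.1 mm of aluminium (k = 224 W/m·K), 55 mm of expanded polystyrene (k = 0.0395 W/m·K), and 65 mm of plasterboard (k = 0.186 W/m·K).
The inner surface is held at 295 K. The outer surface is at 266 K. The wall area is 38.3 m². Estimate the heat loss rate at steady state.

Q ≈ 638 W

Series thermal resistances:
R_aluminium = L/(kA) = 0.0021/(224×38.3) = 2.448×10^-7 K/W
R_expanded polystyrene = L/(kA) = 0.055/(0.0395×38.3) = 0.03636 K/W
R_plasterboard = L/(kA) = 0.065/(0.186×38.3) = 0.009124 K/W
R_total = 0.04548 K/W
Q = ΔT / R_total = 29 / 0.04548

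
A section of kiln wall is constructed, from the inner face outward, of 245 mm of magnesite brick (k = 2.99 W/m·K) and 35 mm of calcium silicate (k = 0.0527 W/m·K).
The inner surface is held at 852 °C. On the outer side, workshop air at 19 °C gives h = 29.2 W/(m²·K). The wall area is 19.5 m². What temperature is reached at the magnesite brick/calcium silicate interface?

T ≈ 765 °C

Series thermal resistances:
R_magnesite brick = L/(kA) = 0.245/(2.99×19.5) = 0.004202 K/W
R_calcium silicate = L/(kA) = 0.035/(0.0527×19.5) = 0.03406 K/W
R_outer film = 1/(h_o·A) = 1/(29.2×19.5) = 0.001756 K/W
R_total = 0.04002 K/W;  Q = ΔT/R_total = 833/0.04002 = 20820 W
T_interface = T_inner − Q·ΣR(inner→interface) = 852 − 20800×0.004202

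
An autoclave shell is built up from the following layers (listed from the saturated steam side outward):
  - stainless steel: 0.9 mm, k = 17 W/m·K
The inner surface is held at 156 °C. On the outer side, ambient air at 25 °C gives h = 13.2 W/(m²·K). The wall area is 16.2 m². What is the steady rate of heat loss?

Using the resistance-network approach (series):
R_stainless steel = L/(kA) = 0.0009/(17×16.2) = 3.268×10^-6 K/W
R_outer film = 1/(h_o·A) = 1/(13.2×16.2) = 0.004676 K/W
R_total = 0.00468 K/W
Q = ΔT / R_total = 131 / 0.00468

Q ≈ 28000 W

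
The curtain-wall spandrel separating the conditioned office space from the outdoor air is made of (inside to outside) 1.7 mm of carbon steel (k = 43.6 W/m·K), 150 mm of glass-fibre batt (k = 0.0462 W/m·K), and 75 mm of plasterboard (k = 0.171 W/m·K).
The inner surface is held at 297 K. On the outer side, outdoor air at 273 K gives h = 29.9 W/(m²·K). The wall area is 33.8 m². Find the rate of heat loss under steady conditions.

Thermal resistances in series:
R_carbon steel = L/(kA) = 0.0017/(43.6×33.8) = 1.154×10^-6 K/W
R_glass-fibre batt = L/(kA) = 0.15/(0.0462×33.8) = 0.09606 K/W
R_plasterboard = L/(kA) = 0.075/(0.171×33.8) = 0.01298 K/W
R_outer film = 1/(h_o·A) = 1/(29.9×33.8) = 9.895×10^-4 K/W
R_total = 0.11 K/W
Q = ΔT / R_total = 24 / 0.11

Q ≈ 218 W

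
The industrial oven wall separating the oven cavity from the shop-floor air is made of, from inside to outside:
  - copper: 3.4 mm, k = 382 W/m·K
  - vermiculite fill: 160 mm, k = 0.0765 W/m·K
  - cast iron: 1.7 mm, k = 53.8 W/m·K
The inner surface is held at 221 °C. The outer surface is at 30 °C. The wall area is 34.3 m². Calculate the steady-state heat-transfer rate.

Q ≈ 3130 W

Model the wall as resistances in series:
R_copper = L/(kA) = 0.0034/(382×34.3) = 2.595×10^-7 K/W
R_vermiculite fill = L/(kA) = 0.16/(0.0765×34.3) = 0.06098 K/W
R_cast iron = L/(kA) = 0.0017/(53.8×34.3) = 9.212×10^-7 K/W
R_total = 0.06098 K/W
Q = ΔT / R_total = 191 / 0.06098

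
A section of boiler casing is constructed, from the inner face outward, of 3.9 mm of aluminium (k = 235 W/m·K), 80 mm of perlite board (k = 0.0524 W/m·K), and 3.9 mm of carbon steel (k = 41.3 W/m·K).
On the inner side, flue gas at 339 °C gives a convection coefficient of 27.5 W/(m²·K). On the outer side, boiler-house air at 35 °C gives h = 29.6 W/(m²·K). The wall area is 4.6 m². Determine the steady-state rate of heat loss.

Model the wall as resistances in series:
R_inner film = 1/(h_i·A) = 1/(27.5×4.6) = 0.007905 K/W
R_aluminium = L/(kA) = 0.0039/(235×4.6) = 3.608×10^-6 K/W
R_perlite board = L/(kA) = 0.08/(0.0524×4.6) = 0.3319 K/W
R_carbon steel = L/(kA) = 0.0039/(41.3×4.6) = 2.053×10^-5 K/W
R_outer film = 1/(h_o·A) = 1/(29.6×4.6) = 0.007344 K/W
R_total = 0.3472 K/W
Q = ΔT / R_total = 304 / 0.3472

Q ≈ 876 W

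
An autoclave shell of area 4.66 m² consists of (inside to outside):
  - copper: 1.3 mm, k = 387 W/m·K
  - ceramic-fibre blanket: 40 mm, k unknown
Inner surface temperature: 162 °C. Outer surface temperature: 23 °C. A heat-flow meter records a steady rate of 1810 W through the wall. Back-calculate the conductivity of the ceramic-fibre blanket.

Series thermal resistances:
R_copper = L/(kA) = 0.0013/(387×4.66) = 7.209×10^-7 K/W
Sum of known resistances R_other = 7.209×10^-7 K/W
Total R = ΔT/Q = 139/1810 = 0.0768 K/W
R_ceramic-fibre blanket = R_total − R_other = 0.07679 K/W
k = L/(R·A) = 0.04/(0.07679×4.66)

k ≈ 0.112 W/(m·K)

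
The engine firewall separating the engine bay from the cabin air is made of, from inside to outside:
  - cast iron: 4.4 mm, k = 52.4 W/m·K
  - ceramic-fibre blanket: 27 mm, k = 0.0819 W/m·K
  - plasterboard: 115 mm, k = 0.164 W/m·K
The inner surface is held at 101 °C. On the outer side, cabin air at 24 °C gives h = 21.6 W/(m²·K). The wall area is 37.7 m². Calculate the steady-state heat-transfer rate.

Model the wall as resistances in series:
R_cast iron = L/(kA) = 0.0044/(52.4×37.7) = 2.227×10^-6 K/W
R_ceramic-fibre blanket = L/(kA) = 0.027/(0.0819×37.7) = 0.008745 K/W
R_plasterboard = L/(kA) = 0.115/(0.164×37.7) = 0.0186 K/W
R_outer film = 1/(h_o·A) = 1/(21.6×37.7) = 0.001228 K/W
R_total = 0.02857 K/W
Q = ΔT / R_total = 77 / 0.02857

Q ≈ 2690 W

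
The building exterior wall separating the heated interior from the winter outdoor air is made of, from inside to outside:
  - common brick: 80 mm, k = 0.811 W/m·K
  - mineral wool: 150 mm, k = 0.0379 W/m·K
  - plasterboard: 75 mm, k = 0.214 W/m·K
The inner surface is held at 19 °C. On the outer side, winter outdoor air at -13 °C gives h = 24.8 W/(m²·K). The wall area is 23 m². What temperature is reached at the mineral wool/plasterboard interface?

T ≈ -10.2 °C

Model the wall as resistances in series:
R_common brick = L/(kA) = 0.08/(0.811×23) = 0.004289 K/W
R_mineral wool = L/(kA) = 0.15/(0.0379×23) = 0.1721 K/W
R_plasterboard = L/(kA) = 0.075/(0.214×23) = 0.01524 K/W
R_outer film = 1/(h_o·A) = 1/(24.8×23) = 0.001753 K/W
R_total = 0.1934 K/W;  Q = ΔT/R_total = 32/0.1934 = 165.5 W
T_interface = T_inner − Q·ΣR(inner→interface) = 19 − 165×0.1764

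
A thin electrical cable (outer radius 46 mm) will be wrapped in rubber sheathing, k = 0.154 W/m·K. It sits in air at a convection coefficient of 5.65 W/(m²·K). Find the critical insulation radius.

For a cylinder r_cr = k/h = 0.154/5.65
r_cr = 27.3 mm; since the bare radius (46 mm) is above r_cr, any added insulation will reduce heat loss.

r_cr ≈ 27.3 mm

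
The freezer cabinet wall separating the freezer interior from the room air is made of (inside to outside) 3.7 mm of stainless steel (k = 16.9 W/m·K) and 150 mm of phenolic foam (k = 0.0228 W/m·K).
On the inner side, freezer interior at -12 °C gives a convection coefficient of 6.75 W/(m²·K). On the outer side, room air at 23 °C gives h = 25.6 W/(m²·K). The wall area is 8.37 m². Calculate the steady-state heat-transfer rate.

Thermal resistances in series:
R_inner film = 1/(h_i·A) = 1/(6.75×8.37) = 0.0177 K/W
R_stainless steel = L/(kA) = 0.0037/(16.9×8.37) = 2.616×10^-5 K/W
R_phenolic foam = L/(kA) = 0.15/(0.0228×8.37) = 0.786 K/W
R_outer film = 1/(h_o·A) = 1/(25.6×8.37) = 0.004667 K/W
R_total = 0.8084 K/W
Q = ΔT / R_total = 35 / 0.8084

Q ≈ 43.3 W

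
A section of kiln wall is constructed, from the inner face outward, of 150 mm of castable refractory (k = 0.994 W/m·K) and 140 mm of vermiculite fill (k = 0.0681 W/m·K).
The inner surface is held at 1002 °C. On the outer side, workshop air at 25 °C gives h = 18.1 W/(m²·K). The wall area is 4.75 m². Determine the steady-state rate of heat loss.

Treating each layer as a thermal resistance in series:
R_castable refractory = L/(kA) = 0.15/(0.994×4.75) = 0.03177 K/W
R_vermiculite fill = L/(kA) = 0.14/(0.0681×4.75) = 0.4328 K/W
R_outer film = 1/(h_o·A) = 1/(18.1×4.75) = 0.01163 K/W
R_total = 0.4762 K/W
Q = ΔT / R_total = 977 / 0.4762

Q ≈ 2050 W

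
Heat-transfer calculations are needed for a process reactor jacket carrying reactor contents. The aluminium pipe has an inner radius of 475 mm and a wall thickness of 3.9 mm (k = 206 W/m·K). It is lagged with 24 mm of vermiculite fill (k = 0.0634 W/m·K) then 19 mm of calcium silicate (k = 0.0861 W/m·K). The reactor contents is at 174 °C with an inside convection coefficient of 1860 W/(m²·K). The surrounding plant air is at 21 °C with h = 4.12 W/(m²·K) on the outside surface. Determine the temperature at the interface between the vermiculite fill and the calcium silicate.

T ≈ 103 °C

Radial resistances (cylindrical: R_cond = ln(r_o/r_i)/(2πkL), R_conv = 1/(h·2πrL)):
R_inner film = 1/(h_i·2πr₁L) = 1/(1860×2π×0.475×1) = 1.801×10^-4 K/W
R_aluminium pipe wall = ln(478.9/475)/(2π×206×1) = 6.318×10^-6 K/W
R_vermiculite fill = ln(502.9/478.9)/(2π×0.0634×1) = 0.1228 K/W
R_calcium silicate = ln(521.9/502.9)/(2π×0.0861×1) = 0.06855 K/W
R_outer film = 1/(h_o·2πr_oL) = 1/(4.12×2π×0.5219×1) = 0.07402 K/W
R_total = 0.2655 K/W
Q = ΔT/R_total = 153/0.2655
Q = 576 W/m
T_interface = T_inner − Q·ΣR(inner→interface) = 174 − 576×0.1229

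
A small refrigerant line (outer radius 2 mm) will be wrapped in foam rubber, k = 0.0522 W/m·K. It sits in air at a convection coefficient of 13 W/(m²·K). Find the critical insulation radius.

For a cylinder r_cr = k/h = 0.0522/13
r_cr = 4.02 mm; since the bare radius (2 mm) is below r_cr, adding a thin layer of insulation will *increase* heat loss.

r_cr ≈ 4.02 mm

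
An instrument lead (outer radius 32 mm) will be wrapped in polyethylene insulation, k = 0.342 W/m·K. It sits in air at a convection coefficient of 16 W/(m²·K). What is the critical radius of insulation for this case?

For a cylinder r_cr = k/h = 0.342/16
r_cr = 21.4 mm; since the bare radius (32 mm) is above r_cr, any added insulation will reduce heat loss.

r_cr ≈ 21.4 mm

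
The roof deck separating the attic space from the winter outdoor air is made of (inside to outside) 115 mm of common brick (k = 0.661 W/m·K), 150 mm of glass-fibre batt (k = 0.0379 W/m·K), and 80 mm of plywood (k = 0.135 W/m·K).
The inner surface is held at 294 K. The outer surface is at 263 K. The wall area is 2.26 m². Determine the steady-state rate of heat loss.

Q ≈ 14.8 W

Using the resistance-network approach (series):
R_common brick = L/(kA) = 0.115/(0.661×2.26) = 0.07698 K/W
R_glass-fibre batt = L/(kA) = 0.15/(0.0379×2.26) = 1.751 K/W
R_plywood = L/(kA) = 0.08/(0.135×2.26) = 0.2622 K/W
R_total = 2.09 K/W
Q = ΔT / R_total = 31 / 2.09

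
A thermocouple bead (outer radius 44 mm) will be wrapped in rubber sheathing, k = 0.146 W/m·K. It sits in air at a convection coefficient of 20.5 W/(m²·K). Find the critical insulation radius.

r_cr ≈ 14.2 mm

For a sphere r_cr = 2k/h = 2×0.146/20.5
r_cr = 14.2 mm; since the bare radius (44 mm) is above r_cr, any added insulation will reduce heat loss.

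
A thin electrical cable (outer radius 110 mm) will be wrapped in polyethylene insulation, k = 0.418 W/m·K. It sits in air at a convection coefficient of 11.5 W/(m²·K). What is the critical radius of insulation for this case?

r_cr ≈ 36.3 mm

For a cylinder r_cr = k/h = 0.418/11.5
r_cr = 36.3 mm; since the bare radius (110 mm) is above r_cr, any added insulation will reduce heat loss.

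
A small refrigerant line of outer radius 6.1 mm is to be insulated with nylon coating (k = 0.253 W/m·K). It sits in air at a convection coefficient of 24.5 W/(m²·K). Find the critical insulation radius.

r_cr ≈ 10.3 mm

For a cylinder r_cr = k/h = 0.253/24.5
r_cr = 10.3 mm; since the bare radius (6.1 mm) is below r_cr, adding a thin layer of insulation will *increase* heat loss.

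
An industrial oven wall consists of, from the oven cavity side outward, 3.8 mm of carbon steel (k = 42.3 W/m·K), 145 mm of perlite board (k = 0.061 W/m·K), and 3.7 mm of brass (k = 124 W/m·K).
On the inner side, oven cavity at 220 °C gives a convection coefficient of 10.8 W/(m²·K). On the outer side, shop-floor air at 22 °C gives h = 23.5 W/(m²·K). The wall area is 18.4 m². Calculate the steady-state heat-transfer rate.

Q ≈ 1450 W

Model the wall as resistances in series:
R_inner film = 1/(h_i·A) = 1/(10.8×18.4) = 0.005032 K/W
R_carbon steel = L/(kA) = 0.0038/(42.3×18.4) = 4.882×10^-6 K/W
R_perlite board = L/(kA) = 0.145/(0.061×18.4) = 0.1292 K/W
R_brass = L/(kA) = 0.0037/(124×18.4) = 1.622×10^-6 K/W
R_outer film = 1/(h_o·A) = 1/(23.5×18.4) = 0.002313 K/W
R_total = 0.1365 K/W
Q = ΔT / R_total = 198 / 0.1365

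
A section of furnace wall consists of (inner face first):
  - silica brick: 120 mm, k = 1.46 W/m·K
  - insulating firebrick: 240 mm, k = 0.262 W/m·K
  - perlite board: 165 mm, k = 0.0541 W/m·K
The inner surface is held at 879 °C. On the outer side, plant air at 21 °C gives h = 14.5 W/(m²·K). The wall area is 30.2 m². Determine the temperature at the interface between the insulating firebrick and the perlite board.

Model the wall as resistances in series:
R_silica brick = L/(kA) = 0.12/(1.46×30.2) = 0.002722 K/W
R_insulating firebrick = L/(kA) = 0.24/(0.262×30.2) = 0.03033 K/W
R_perlite board = L/(kA) = 0.165/(0.0541×30.2) = 0.101 K/W
R_outer film = 1/(h_o·A) = 1/(14.5×30.2) = 0.002284 K/W
R_total = 0.1363 K/W;  Q = ΔT/R_total = 858/0.1363 = 6294 W
T_interface = T_inner − Q·ΣR(inner→interface) = 879 − 6290×0.03305

T ≈ 671 °C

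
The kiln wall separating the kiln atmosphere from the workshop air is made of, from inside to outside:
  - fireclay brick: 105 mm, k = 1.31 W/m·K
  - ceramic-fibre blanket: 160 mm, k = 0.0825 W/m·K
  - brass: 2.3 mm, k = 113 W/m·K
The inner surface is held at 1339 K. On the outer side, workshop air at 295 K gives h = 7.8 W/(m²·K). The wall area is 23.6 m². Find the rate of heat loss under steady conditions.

Q ≈ 11500 W

Using the resistance-network approach (series):
R_fireclay brick = L/(kA) = 0.105/(1.31×23.6) = 0.003396 K/W
R_ceramic-fibre blanket = L/(kA) = 0.16/(0.0825×23.6) = 0.08218 K/W
R_brass = L/(kA) = 0.0023/(113×23.6) = 8.625×10^-7 K/W
R_outer film = 1/(h_o·A) = 1/(7.8×23.6) = 0.005432 K/W
R_total = 0.09101 K/W
Q = ΔT / R_total = 1044 / 0.09101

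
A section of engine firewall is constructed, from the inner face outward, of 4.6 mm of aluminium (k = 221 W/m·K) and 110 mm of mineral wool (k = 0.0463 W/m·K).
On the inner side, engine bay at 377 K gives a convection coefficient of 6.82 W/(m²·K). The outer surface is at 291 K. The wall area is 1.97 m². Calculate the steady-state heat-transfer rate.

Q ≈ 67.2 W

Using the resistance-network approach (series):
R_inner film = 1/(h_i·A) = 1/(6.82×1.97) = 0.07443 K/W
R_aluminium = L/(kA) = 0.0046/(221×1.97) = 1.057×10^-5 K/W
R_mineral wool = L/(kA) = 0.11/(0.0463×1.97) = 1.206 K/W
R_total = 1.28 K/W
Q = ΔT / R_total = 86 / 1.28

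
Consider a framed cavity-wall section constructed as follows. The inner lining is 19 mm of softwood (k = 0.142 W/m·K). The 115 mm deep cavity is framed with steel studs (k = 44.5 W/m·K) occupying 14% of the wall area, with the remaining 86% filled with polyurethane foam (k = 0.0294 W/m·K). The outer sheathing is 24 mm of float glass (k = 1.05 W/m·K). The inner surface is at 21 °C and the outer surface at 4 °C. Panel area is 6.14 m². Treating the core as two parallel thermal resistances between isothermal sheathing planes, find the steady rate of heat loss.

Q ≈ 596 W

Sheathing layers in series; stud and cavity paths in parallel between them.
R_inner = 0.019/(0.142×6.14) = 0.02179 K/W
R_stud  = 0.115/(44.5×0.14×6.14) = 0.003006 K/W
R_cav   = 0.115/(0.0294×0.86×6.14) = 0.7408 K/W
1/R_core = 1/R_stud + 1/R_cav → R_core = 0.002994 K/W
R_outer = 0.024/(1.05×6.14) = 0.003723 K/W
R_total = 0.02851 K/W
Q = ΔT/R_total = 17/0.02851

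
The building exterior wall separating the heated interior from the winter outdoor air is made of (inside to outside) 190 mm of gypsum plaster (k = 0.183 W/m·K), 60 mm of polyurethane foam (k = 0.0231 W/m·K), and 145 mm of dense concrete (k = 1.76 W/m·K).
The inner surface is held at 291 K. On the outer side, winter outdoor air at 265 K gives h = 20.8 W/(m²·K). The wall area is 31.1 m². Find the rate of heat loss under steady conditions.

Q ≈ 215 W

Model the wall as resistances in series:
R_gypsum plaster = L/(kA) = 0.19/(0.183×31.1) = 0.03338 K/W
R_polyurethane foam = L/(kA) = 0.06/(0.0231×31.1) = 0.08352 K/W
R_dense concrete = L/(kA) = 0.145/(1.76×31.1) = 0.002649 K/W
R_outer film = 1/(h_o·A) = 1/(20.8×31.1) = 0.001546 K/W
R_total = 0.1211 K/W
Q = ΔT / R_total = 26 / 0.1211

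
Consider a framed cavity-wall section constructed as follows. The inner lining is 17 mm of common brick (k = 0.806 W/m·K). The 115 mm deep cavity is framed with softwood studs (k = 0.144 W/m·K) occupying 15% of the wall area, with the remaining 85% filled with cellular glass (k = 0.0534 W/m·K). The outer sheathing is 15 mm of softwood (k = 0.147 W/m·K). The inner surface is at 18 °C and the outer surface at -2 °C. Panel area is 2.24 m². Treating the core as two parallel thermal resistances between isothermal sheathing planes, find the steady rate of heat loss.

Q ≈ 24.4 W

Sheathing layers in series; stud and cavity paths in parallel between them.
R_inner = 0.017/(0.806×2.24) = 0.009416 K/W
R_stud  = 0.115/(0.144×0.15×2.24) = 2.377 K/W
R_cav   = 0.115/(0.0534×0.85×2.24) = 1.131 K/W
1/R_core = 1/R_stud + 1/R_cav → R_core = 0.7664 K/W
R_outer = 0.015/(0.147×2.24) = 0.04555 K/W
R_total = 0.8213 K/W
Q = ΔT/R_total = 20/0.8213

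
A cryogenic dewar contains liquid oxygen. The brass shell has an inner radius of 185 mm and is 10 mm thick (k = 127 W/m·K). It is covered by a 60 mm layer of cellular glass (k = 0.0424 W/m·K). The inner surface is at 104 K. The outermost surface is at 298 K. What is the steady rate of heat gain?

Q ≈ 85.7 W

Each spherical layer contributes R = (1/r_i − 1/r_o)/(4πk):
R_brass shell = (1/0.185 − 1/0.195)/(4π×127) = 1.737×10^-4 K/W
R_cellular glass = (1/0.195 − 1/0.255)/(4π×0.0424) = 2.265 K/W
R_total = 2.265 K/W
Q = ΔT/R_total = 194/2.265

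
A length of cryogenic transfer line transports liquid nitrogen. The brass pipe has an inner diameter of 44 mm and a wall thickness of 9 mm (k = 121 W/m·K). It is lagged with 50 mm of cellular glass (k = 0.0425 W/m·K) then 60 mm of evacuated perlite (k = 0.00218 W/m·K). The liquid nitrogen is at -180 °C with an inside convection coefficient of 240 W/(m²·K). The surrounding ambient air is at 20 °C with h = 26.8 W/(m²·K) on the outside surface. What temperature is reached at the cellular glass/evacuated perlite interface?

Radial resistances (cylindrical: R_cond = ln(r_o/r_i)/(2πkL), R_conv = 1/(h·2πrL)):
R_inner film = 1/(h_i·2πr₁L) = 1/(240×2π×0.022×1) = 0.03014 K/W
R_brass pipe wall = ln(31/22)/(2π×121×1) = 4.511×10^-4 K/W
R_cellular glass = ln(81/31)/(2π×0.0425×1) = 3.597 K/W
R_evacuated perlite = ln(141/81)/(2π×0.00218×1) = 40.47 K/W
R_outer film = 1/(h_o·2πr_oL) = 1/(26.8×2π×0.141×1) = 0.04212 K/W
R_total = 44.14 K/W
Q = ΔT/R_total = 200/44.14
Q = 4.53 W/m
T_interface = T_inner + Q·ΣR(inner→interface) = -180 + 4.53×3.627

T ≈ -164 °C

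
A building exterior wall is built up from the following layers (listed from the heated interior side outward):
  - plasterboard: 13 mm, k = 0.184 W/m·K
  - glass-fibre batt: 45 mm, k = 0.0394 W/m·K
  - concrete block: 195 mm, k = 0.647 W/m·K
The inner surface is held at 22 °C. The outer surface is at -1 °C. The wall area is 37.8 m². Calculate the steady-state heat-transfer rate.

Q ≈ 574 W

Using the resistance-network approach (series):
R_plasterboard = L/(kA) = 0.013/(0.184×37.8) = 0.001869 K/W
R_glass-fibre batt = L/(kA) = 0.045/(0.0394×37.8) = 0.03022 K/W
R_concrete block = L/(kA) = 0.195/(0.647×37.8) = 0.007973 K/W
R_total = 0.04006 K/W
Q = ΔT / R_total = 23 / 0.04006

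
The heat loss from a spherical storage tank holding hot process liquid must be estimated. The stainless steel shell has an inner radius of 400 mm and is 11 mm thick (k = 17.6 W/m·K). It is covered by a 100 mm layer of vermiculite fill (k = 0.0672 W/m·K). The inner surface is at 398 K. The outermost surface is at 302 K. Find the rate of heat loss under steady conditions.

Q ≈ 170 W

For a spherical shell R = (1/r₁ − 1/r₂)/(4πk); film R = 1/(h·4πr²). In series:
R_stainless steel shell = (1/0.4 − 1/0.411)/(4π×17.6) = 3.025×10^-4 K/W
R_vermiculite fill = (1/0.411 − 1/0.511)/(4π×0.0672) = 0.5638 K/W
R_total = 0.5641 K/W
Q = ΔT/R_total = 96/0.5641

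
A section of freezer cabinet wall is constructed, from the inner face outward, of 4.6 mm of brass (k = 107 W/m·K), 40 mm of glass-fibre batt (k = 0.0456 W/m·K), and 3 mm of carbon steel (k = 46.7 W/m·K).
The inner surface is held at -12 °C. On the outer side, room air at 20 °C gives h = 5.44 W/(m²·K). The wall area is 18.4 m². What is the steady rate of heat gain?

Series thermal resistances:
R_brass = L/(kA) = 0.0046/(107×18.4) = 2.336×10^-6 K/W
R_glass-fibre batt = L/(kA) = 0.04/(0.0456×18.4) = 0.04767 K/W
R_carbon steel = L/(kA) = 0.003/(46.7×18.4) = 3.491×10^-6 K/W
R_outer film = 1/(h_o·A) = 1/(5.44×18.4) = 0.00999 K/W
R_total = 0.05767 K/W
Q = ΔT / R_total = 32 / 0.05767

Q ≈ 555 W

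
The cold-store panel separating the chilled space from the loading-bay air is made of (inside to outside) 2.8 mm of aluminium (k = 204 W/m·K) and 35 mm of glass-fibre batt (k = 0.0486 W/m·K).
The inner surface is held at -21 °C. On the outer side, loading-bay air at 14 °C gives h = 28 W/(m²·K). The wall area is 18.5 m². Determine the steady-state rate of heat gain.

Using the resistance-network approach (series):
R_aluminium = L/(kA) = 0.0028/(204×18.5) = 7.419×10^-7 K/W
R_glass-fibre batt = L/(kA) = 0.035/(0.0486×18.5) = 0.03893 K/W
R_outer film = 1/(h_o·A) = 1/(28×18.5) = 0.001931 K/W
R_total = 0.04086 K/W
Q = ΔT / R_total = 35 / 0.04086

Q ≈ 857 W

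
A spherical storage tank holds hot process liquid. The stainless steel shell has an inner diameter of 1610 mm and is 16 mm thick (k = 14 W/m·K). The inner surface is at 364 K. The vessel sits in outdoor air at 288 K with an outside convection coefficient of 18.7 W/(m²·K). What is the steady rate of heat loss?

For a spherical shell R = (1/r₁ − 1/r₂)/(4πk); film R = 1/(h·4πr²). In series:
R_stainless steel shell = (1/0.805 − 1/0.821)/(4π×14) = 1.376×10^-4 K/W
R_outer film = 1/(h·4πr_o²) = 1/(18.7×4π×0.821²) = 0.006313 K/W
R_total = 0.006451 K/W
Q = ΔT/R_total = 76/0.006451

Q ≈ 11800 W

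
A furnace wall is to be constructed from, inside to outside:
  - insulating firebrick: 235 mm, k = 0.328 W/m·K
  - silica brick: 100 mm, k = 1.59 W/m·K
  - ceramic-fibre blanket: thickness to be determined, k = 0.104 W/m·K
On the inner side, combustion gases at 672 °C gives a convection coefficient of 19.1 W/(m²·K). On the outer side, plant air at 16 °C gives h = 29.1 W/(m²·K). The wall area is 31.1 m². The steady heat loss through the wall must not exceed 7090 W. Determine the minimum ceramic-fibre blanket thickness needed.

L ≈ 209 mm

Model the wall as resistances in series:
R_inner film = 1/(h_i·A) = 1/(19.1×31.1) = 0.001683 K/W
R_insulating firebrick = L/(kA) = 0.235/(0.328×31.1) = 0.02304 K/W
R_silica brick = L/(kA) = 0.1/(1.59×31.1) = 0.002022 K/W
R_outer film = 1/(h_o·A) = 1/(29.1×31.1) = 0.001105 K/W
Sum of the known resistances R_other = 0.02785 K/W
Required total resistance R_tot = ΔT/Q_allow = 656/7090 = 0.09252 K/W
R_ceramic-fibre blanket = R_tot − R_other = 0.06468 K/W
L = R·k·A = 0.06468×0.104×31.1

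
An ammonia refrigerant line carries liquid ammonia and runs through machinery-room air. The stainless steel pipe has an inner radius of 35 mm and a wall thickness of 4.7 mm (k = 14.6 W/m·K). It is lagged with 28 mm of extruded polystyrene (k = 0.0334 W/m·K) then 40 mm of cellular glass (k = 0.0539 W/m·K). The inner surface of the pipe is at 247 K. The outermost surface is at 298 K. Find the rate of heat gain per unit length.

Treating each annulus and film as a series resistance:
R_stainless steel pipe wall = ln(39.7/35)/(2π×14.6×1) = 0.001374 K/W
R_extruded polystyrene = ln(67.7/39.7)/(2π×0.0334×1) = 2.543 K/W
R_cellular glass = ln(107.7/67.7)/(2π×0.0539×1) = 1.371 K/W
R_total = 3.916 K/W
Q = ΔT/R_total = 51/3.916

q′ ≈ 13 W/m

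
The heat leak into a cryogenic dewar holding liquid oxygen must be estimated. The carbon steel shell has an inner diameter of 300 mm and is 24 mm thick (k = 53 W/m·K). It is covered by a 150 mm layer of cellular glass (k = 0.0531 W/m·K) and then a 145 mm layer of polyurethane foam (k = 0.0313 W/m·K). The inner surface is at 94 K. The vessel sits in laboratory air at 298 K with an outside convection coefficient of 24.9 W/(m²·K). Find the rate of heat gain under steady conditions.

Q ≈ 31.7 W

Spherical conduction: R = (1/r_in − 1/r_out)/(4πk) per layer; series-sum.
R_carbon steel shell = (1/0.15 − 1/0.174)/(4π×53) = 0.001381 K/W
R_cellular glass = (1/0.174 − 1/0.324)/(4π×0.0531) = 3.987 K/W
R_polyurethane foam = (1/0.324 − 1/0.469)/(4π×0.0313) = 2.426 K/W
R_outer film = 1/(h·4πr_o²) = 1/(24.9×4π×0.469²) = 0.01453 K/W
R_total = 6.429 K/W
Q = ΔT/R_total = 204/6.429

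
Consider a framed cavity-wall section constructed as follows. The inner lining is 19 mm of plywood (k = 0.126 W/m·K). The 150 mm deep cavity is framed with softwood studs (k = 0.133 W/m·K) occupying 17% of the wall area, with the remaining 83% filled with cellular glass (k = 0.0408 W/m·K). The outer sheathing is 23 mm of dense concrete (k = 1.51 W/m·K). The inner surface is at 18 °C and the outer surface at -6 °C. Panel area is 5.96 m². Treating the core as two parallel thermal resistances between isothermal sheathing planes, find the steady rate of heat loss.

Sheathing layers in series; stud and cavity paths in parallel between them.
R_inner = 0.019/(0.126×5.96) = 0.0253 K/W
R_stud  = 0.15/(0.133×0.17×5.96) = 1.113 K/W
R_cav   = 0.15/(0.0408×0.83×5.96) = 0.7432 K/W
1/R_core = 1/R_stud + 1/R_cav → R_core = 0.4457 K/W
R_outer = 0.023/(1.51×5.96) = 0.002556 K/W
R_total = 0.4735 K/W
Q = ΔT/R_total = 24/0.4735

Q ≈ 50.7 W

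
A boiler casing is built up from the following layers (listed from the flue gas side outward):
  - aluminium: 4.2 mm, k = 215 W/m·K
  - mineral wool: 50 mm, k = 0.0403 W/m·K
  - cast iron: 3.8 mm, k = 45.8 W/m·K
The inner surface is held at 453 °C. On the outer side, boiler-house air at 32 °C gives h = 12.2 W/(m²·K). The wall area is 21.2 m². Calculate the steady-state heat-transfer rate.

Q ≈ 6750 W

Thermal resistances in series:
R_aluminium = L/(kA) = 0.0042/(215×21.2) = 9.215×10^-7 K/W
R_mineral wool = L/(kA) = 0.05/(0.0403×21.2) = 0.05852 K/W
R_cast iron = L/(kA) = 0.0038/(45.8×21.2) = 3.914×10^-6 K/W
R_outer film = 1/(h_o·A) = 1/(12.2×21.2) = 0.003866 K/W
R_total = 0.06239 K/W
Q = ΔT / R_total = 421 / 0.06239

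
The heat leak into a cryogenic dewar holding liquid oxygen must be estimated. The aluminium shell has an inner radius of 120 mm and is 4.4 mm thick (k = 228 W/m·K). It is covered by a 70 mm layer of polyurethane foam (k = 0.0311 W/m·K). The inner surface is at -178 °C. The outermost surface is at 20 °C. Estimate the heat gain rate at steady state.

Each spherical layer contributes R = (1/r_i − 1/r_o)/(4πk):
R_aluminium shell = (1/0.12 − 1/0.1244)/(4π×228) = 1.029×10^-4 K/W
R_polyurethane foam = (1/0.1244 − 1/0.1944)/(4π×0.0311) = 7.406 K/W
R_total = 7.407 K/W
Q = ΔT/R_total = 198/7.407

Q ≈ 26.7 W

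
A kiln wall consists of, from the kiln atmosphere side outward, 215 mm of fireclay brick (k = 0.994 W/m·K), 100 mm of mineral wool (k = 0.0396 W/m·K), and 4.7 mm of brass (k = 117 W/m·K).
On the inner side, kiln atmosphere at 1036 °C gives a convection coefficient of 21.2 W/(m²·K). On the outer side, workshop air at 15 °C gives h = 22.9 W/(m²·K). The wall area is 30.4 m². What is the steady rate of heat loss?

Model the wall as resistances in series:
R_inner film = 1/(h_i·A) = 1/(21.2×30.4) = 0.001552 K/W
R_fireclay brick = L/(kA) = 0.215/(0.994×30.4) = 0.007115 K/W
R_mineral wool = L/(kA) = 0.1/(0.0396×30.4) = 0.08307 K/W
R_brass = L/(kA) = 0.0047/(117×30.4) = 1.321×10^-6 K/W
R_outer film = 1/(h_o·A) = 1/(22.9×30.4) = 0.001436 K/W
R_total = 0.09317 K/W
Q = ΔT / R_total = 1021 / 0.09317

Q ≈ 11000 W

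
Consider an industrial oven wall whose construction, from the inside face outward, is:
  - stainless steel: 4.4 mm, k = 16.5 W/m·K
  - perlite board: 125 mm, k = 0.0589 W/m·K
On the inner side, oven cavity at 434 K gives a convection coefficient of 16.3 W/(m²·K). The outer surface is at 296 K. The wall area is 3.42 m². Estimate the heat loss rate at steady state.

Thermal resistances in series:
R_inner film = 1/(h_i·A) = 1/(16.3×3.42) = 0.01794 K/W
R_stainless steel = L/(kA) = 0.0044/(16.5×3.42) = 7.797×10^-5 K/W
R_perlite board = L/(kA) = 0.125/(0.0589×3.42) = 0.6205 K/W
R_total = 0.6386 K/W
Q = ΔT / R_total = 138 / 0.6386

Q ≈ 216 W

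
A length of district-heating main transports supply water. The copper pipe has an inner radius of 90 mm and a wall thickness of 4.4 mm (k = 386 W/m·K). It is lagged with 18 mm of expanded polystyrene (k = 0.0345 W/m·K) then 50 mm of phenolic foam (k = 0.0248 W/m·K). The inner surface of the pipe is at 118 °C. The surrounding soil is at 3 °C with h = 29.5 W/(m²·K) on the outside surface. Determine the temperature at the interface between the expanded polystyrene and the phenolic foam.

T ≈ 89.1 °C

For a radial system each layer contributes R = ln(r_out/r_in)/(2πkL); films add R = 1/(hA).
R_copper pipe wall = ln(94.4/90)/(2π×386×1) = 1.968×10^-5 K/W
R_expanded polystyrene = ln(112.4/94.4)/(2π×0.0345×1) = 0.8051 K/W
R_phenolic foam = ln(162.4/112.4)/(2π×0.0248×1) = 2.362 K/W
R_outer film = 1/(h_o·2πr_oL) = 1/(29.5×2π×0.1624×1) = 0.03322 K/W
R_total = 3.2 K/W
Q = ΔT/R_total = 115/3.2
Q = 35.9 W/m
T_interface = T_inner − Q·ΣR(inner→interface) = 118 − 35.9×0.8051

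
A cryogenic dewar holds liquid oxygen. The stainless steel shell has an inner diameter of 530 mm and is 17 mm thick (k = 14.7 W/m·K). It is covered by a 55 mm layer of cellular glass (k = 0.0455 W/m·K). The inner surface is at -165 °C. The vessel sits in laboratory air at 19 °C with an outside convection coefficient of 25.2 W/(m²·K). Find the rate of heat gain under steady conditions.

Q ≈ 177 W

Spherical conduction: R = (1/r_in − 1/r_out)/(4πk) per layer; series-sum.
R_stainless steel shell = (1/0.265 − 1/0.282)/(4π×14.7) = 0.001231 K/W
R_cellular glass = (1/0.282 − 1/0.337)/(4π×0.0455) = 1.012 K/W
R_outer film = 1/(h·4πr_o²) = 1/(25.2×4π×0.337²) = 0.02781 K/W
R_total = 1.041 K/W
Q = ΔT/R_total = 184/1.041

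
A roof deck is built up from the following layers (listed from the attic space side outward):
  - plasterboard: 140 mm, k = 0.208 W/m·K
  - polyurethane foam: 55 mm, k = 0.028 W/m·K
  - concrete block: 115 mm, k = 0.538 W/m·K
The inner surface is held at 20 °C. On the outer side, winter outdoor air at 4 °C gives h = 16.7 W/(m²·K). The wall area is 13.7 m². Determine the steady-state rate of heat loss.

Q ≈ 75.3 W

Model the wall as resistances in series:
R_plasterboard = L/(kA) = 0.14/(0.208×13.7) = 0.04913 K/W
R_polyurethane foam = L/(kA) = 0.055/(0.028×13.7) = 0.1434 K/W
R_concrete block = L/(kA) = 0.115/(0.538×13.7) = 0.0156 K/W
R_outer film = 1/(h_o·A) = 1/(16.7×13.7) = 0.004371 K/W
R_total = 0.2125 K/W
Q = ΔT / R_total = 16 / 0.2125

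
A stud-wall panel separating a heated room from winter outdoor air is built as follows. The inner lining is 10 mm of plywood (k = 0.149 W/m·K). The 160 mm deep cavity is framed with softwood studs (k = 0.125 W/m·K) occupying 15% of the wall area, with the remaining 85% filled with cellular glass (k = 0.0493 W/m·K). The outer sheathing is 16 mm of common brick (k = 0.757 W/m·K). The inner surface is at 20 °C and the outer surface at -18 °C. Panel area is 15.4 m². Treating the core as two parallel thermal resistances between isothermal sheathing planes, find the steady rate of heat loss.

Q ≈ 215 W

Sheathing layers in series; stud and cavity paths in parallel between them.
R_inner = 0.01/(0.149×15.4) = 0.004358 K/W
R_stud  = 0.16/(0.125×0.15×15.4) = 0.5541 K/W
R_cav   = 0.16/(0.0493×0.85×15.4) = 0.2479 K/W
1/R_core = 1/R_stud + 1/R_cav → R_core = 0.1713 K/W
R_outer = 0.016/(0.757×15.4) = 0.001372 K/W
R_total = 0.177 K/W
Q = ΔT/R_total = 38/0.177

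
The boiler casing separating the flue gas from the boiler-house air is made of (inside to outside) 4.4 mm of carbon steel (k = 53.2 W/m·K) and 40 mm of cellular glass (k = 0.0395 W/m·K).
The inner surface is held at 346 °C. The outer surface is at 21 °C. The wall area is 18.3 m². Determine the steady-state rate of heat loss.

Q ≈ 5870 W

Series thermal resistances:
R_carbon steel = L/(kA) = 0.0044/(53.2×18.3) = 4.519×10^-6 K/W
R_cellular glass = L/(kA) = 0.04/(0.0395×18.3) = 0.05534 K/W
R_total = 0.05534 K/W
Q = ΔT / R_total = 325 / 0.05534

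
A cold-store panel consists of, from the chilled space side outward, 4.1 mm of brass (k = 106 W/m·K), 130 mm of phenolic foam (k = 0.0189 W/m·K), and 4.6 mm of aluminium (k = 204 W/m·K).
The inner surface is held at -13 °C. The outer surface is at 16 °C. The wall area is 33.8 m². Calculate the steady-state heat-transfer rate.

Q ≈ 143 W

Thermal resistances in series:
R_brass = L/(kA) = 0.0041/(106×33.8) = 1.144×10^-6 K/W
R_phenolic foam = L/(kA) = 0.13/(0.0189×33.8) = 0.2035 K/W
R_aluminium = L/(kA) = 0.0046/(204×33.8) = 6.671×10^-7 K/W
R_total = 0.2035 K/W
Q = ΔT / R_total = 29 / 0.2035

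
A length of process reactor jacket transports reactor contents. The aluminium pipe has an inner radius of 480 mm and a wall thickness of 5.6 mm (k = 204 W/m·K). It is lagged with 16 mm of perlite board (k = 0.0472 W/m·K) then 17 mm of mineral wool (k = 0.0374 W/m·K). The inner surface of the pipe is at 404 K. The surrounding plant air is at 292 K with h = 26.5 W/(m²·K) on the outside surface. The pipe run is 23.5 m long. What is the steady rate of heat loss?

Q ≈ 10000 W

Treating each annulus and film as a series resistance:
R_aluminium pipe wall = ln(485.6/480)/(2π×204×23.5) = 3.851×10^-7 K/W
R_perlite board = ln(501.6/485.6)/(2π×0.0472×23.5) = 0.004652 K/W
R_mineral wool = ln(518.6/501.6)/(2π×0.0374×23.5) = 0.006036 K/W
R_outer film = 1/(h_o·2πr_oL) = 1/(26.5×2π×0.5186×23.5) = 4.928×10^-4 K/W
R_total = 0.01118 K/W
Q = ΔT/R_total = 112/0.01118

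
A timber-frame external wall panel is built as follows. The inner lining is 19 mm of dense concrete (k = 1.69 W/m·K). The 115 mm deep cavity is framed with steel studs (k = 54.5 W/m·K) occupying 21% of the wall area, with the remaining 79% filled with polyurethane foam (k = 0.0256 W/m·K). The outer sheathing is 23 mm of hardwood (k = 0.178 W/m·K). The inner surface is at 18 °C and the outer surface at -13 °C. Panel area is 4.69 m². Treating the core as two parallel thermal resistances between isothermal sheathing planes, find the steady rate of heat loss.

Q ≈ 966 W

Sheathing layers in series; stud and cavity paths in parallel between them.
R_inner = 0.019/(1.69×4.69) = 0.002397 K/W
R_stud  = 0.115/(54.5×0.21×4.69) = 0.002142 K/W
R_cav   = 0.115/(0.0256×0.79×4.69) = 1.212 K/W
1/R_core = 1/R_stud + 1/R_cav → R_core = 0.002139 K/W
R_outer = 0.023/(0.178×4.69) = 0.02755 K/W
R_total = 0.03209 K/W
Q = ΔT/R_total = 31/0.03209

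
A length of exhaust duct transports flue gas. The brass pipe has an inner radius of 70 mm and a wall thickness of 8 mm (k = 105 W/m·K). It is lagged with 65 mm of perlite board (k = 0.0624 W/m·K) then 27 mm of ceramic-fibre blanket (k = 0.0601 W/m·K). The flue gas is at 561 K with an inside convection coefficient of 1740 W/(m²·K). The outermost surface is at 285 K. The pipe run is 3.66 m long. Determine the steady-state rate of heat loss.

For a radial system each layer contributes R = ln(r_out/r_in)/(2πkL); films add R = 1/(hA).
R_inner film = 1/(h_i·2πr₁L) = 1/(1740×2π×0.07×3.66) = 3.57×10^-4 K/W
R_brass pipe wall = ln(78/70)/(2π×105×3.66) = 4.482×10^-5 K/W
R_perlite board = ln(143/78)/(2π×0.0624×3.66) = 0.4224 K/W
R_ceramic-fibre blanket = ln(170/143)/(2π×0.0601×3.66) = 0.1251 K/W
R_total = 0.5479 K/W
Q = ΔT/R_total = 276/0.5479

Q ≈ 504 W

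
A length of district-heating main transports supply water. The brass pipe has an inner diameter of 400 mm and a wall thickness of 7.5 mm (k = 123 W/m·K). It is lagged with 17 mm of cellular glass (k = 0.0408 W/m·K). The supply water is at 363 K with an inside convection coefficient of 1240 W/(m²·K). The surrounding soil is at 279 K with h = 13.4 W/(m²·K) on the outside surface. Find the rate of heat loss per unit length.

Radial resistances (cylindrical: R_cond = ln(r_o/r_i)/(2πkL), R_conv = 1/(h·2πrL)):
R_inner film = 1/(h_i·2πr₁L) = 1/(1240×2π×0.2×1) = 6.418×10^-4 K/W
R_brass pipe wall = ln(207.5/200)/(2π×123×1) = 4.764×10^-5 K/W
R_cellular glass = ln(224.5/207.5)/(2π×0.0408×1) = 0.3072 K/W
R_outer film = 1/(h_o·2πr_oL) = 1/(13.4×2π×0.2245×1) = 0.05291 K/W
R_total = 0.3608 K/W
Q = ΔT/R_total = 84/0.3608

q′ ≈ 233 W/m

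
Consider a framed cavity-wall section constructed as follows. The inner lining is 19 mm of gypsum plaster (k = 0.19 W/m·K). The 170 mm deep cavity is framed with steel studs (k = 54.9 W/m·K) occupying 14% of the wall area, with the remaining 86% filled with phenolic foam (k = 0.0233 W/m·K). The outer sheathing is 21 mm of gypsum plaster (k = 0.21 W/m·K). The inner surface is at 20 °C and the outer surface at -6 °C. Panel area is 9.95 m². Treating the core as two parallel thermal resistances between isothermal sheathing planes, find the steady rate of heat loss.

Q ≈ 1160 W

Sheathing layers in series; stud and cavity paths in parallel between them.
R_inner = 0.019/(0.19×9.95) = 0.01005 K/W
R_stud  = 0.17/(54.9×0.14×9.95) = 0.002223 K/W
R_cav   = 0.17/(0.0233×0.86×9.95) = 0.8527 K/W
1/R_core = 1/R_stud + 1/R_cav → R_core = 0.002217 K/W
R_outer = 0.021/(0.21×9.95) = 0.01005 K/W
R_total = 0.02232 K/W
Q = ΔT/R_total = 26/0.02232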